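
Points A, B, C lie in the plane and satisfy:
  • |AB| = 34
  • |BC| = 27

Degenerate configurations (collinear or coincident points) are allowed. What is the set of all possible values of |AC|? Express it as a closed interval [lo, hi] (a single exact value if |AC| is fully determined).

|AC| ∈ [7, 61]  (≈ [7.0000, 61.0000])

|AB| ∈ {34}
|BC| ∈ {27}
|AC| ∈ [7, 61]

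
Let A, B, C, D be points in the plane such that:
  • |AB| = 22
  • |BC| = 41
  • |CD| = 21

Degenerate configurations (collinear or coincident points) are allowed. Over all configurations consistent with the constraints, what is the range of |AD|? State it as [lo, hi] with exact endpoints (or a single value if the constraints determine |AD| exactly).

|AD| ∈ [0, 84]  (≈ [0.0000, 84.0000])

|AB| ∈ {22}
|BC| ∈ {41}
|CD| ∈ {21}
|AC| ∈ [19, 63]
|BD| ∈ [20, 62]
|AD| ∈ [0, 84]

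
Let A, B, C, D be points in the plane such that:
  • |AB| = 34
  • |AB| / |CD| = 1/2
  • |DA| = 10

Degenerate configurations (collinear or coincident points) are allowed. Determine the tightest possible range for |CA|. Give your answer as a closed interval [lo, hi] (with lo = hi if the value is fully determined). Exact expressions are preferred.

|AB| ∈ {34}
|AD| ∈ {10}
|CD| ∈ {68}
|BD| ∈ [24, 44]
|AC| ∈ [58, 78]
|BC| ∈ [24, 112]

|CA| ∈ [58, 78]  (≈ [58.0000, 78.0000])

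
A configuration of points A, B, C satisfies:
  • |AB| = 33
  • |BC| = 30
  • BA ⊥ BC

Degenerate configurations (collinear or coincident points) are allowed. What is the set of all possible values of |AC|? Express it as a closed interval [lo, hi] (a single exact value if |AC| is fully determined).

|AC| = 3·√(221)  (≈ 44.5982)

|AB| ∈ {33}
|BC| ∈ {30}
|AC| ∈ {3·√(221)}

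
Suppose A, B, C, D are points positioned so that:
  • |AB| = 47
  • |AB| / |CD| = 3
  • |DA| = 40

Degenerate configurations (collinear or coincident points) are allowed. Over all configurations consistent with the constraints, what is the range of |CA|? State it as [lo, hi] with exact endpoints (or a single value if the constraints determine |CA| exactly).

|CA| ∈ [73/3, 167/3]  (≈ [24.3333, 55.6667])

|AB| ∈ {47}
|AD| ∈ {40}
|CD| ∈ {47/3}
|BD| ∈ [7, 87]
|AC| ∈ [73/3, 167/3]
|BC| ∈ [0, 308/3]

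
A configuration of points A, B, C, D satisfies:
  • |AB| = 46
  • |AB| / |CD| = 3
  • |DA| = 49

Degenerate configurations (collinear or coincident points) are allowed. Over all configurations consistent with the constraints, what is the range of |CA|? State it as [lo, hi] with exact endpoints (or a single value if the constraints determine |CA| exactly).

|CA| ∈ [101/3, 193/3]  (≈ [33.6667, 64.3333])

|AB| ∈ {46}
|AD| ∈ {49}
|CD| ∈ {46/3}
|BD| ∈ [3, 95]
|AC| ∈ [101/3, 193/3]
|BC| ∈ [0, 331/3]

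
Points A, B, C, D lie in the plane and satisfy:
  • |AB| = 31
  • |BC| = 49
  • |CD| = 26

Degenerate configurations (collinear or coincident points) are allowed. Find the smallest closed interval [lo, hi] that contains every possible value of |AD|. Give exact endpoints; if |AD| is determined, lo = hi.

|AB| ∈ {31}
|BC| ∈ {49}
|CD| ∈ {26}
|AC| ∈ [18, 80]
|BD| ∈ [23, 75]
|AD| ∈ [0, 106]

|AD| ∈ [0, 106]  (≈ [0.0000, 106.0000])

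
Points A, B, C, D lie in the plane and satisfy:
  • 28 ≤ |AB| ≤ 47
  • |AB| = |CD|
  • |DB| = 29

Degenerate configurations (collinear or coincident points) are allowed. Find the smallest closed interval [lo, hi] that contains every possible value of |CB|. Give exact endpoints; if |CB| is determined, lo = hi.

|CB| ∈ [0, 76]  (≈ [0.0000, 76.0000])

|AB| ∈ [28, 47]
|BD| ∈ {29}
|CD| ∈ [28, 47]
|AD| ∈ [0, 76]
|BC| ∈ [0, 76]
|AC| ∈ [0, 123]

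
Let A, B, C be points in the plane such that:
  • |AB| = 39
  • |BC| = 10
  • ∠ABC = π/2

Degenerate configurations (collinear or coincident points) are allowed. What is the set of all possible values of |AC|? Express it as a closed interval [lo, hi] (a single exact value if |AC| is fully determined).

|AC| = √(1621)  (≈ 40.2616)

|AB| ∈ {39}
|BC| ∈ {10}
|AC| ∈ {√(1621)}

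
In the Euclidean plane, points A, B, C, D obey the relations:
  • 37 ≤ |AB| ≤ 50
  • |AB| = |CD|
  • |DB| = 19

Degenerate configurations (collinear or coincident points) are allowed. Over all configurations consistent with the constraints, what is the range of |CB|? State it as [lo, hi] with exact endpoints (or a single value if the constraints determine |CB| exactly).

|CB| ∈ [18, 69]  (≈ [18.0000, 69.0000])

|AB| ∈ [37, 50]
|BD| ∈ {19}
|CD| ∈ [37, 50]
|AD| ∈ [18, 69]
|BC| ∈ [18, 69]
|AC| ∈ [0, 119]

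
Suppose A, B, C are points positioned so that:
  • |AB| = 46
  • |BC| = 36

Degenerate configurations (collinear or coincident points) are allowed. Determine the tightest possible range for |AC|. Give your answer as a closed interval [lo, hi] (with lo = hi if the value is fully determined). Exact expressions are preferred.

|AC| ∈ [10, 82]  (≈ [10.0000, 82.0000])

|AB| ∈ {46}
|BC| ∈ {36}
|AC| ∈ [10, 82]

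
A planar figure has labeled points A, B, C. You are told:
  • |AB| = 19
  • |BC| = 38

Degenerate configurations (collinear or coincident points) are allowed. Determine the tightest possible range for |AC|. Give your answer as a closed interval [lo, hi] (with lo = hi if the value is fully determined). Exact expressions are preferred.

|AB| ∈ {19}
|BC| ∈ {38}
|AC| ∈ [19, 57]

|AC| ∈ [19, 57]  (≈ [19.0000, 57.0000])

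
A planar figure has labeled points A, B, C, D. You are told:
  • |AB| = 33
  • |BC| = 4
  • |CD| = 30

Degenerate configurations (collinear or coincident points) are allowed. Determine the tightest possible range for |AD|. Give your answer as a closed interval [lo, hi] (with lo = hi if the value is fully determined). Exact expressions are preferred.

|AD| ∈ [0, 67]  (≈ [0.0000, 67.0000])

|AB| ∈ {33}
|BC| ∈ {4}
|CD| ∈ {30}
|AC| ∈ [29, 37]
|BD| ∈ [26, 34]
|AD| ∈ [0, 67]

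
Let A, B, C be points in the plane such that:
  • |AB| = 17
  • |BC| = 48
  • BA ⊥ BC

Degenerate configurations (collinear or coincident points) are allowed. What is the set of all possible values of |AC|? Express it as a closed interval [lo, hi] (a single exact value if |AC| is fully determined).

|AC| = √(2593)  (≈ 50.9215)

|AB| ∈ {17}
|BC| ∈ {48}
|AC| ∈ {√(2593)}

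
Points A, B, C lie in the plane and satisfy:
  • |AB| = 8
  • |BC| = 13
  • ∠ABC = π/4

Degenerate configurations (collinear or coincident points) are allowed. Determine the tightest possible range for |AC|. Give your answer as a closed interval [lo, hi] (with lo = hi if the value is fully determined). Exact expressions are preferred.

|AB| ∈ {8}
|BC| ∈ {13}
|AC| ∈ {√(233 - 104·√(2))}

|AC| = √(233 - 104·√(2))  (≈ 9.2694)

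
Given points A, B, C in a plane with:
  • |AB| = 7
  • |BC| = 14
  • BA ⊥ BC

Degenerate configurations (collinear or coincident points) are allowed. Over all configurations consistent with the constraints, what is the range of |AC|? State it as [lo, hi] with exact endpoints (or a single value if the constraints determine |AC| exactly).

|AC| = 7·√(5)  (≈ 15.6525)

|AB| ∈ {7}
|BC| ∈ {14}
|AC| ∈ {7·√(5)}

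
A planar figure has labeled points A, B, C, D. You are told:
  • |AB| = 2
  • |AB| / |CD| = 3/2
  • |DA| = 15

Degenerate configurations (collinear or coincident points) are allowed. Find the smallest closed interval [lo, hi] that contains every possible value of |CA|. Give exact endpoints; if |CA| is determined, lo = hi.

|CA| ∈ [41/3, 49/3]  (≈ [13.6667, 16.3333])

|AB| ∈ {2}
|AD| ∈ {15}
|CD| ∈ {4/3}
|BD| ∈ [13, 17]
|AC| ∈ [41/3, 49/3]
|BC| ∈ [35/3, 55/3]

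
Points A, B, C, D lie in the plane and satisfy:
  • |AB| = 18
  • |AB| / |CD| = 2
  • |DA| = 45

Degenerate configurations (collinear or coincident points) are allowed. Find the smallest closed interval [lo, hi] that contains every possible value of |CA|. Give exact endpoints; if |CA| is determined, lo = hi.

|CA| ∈ [36, 54]  (≈ [36.0000, 54.0000])

|AB| ∈ {18}
|AD| ∈ {45}
|CD| ∈ {9}
|BD| ∈ [27, 63]
|AC| ∈ [36, 54]
|BC| ∈ [18, 72]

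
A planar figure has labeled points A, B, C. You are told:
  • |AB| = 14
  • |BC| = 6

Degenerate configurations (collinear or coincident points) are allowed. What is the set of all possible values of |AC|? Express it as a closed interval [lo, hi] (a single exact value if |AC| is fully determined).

|AC| ∈ [8, 20]  (≈ [8.0000, 20.0000])

|AB| ∈ {14}
|BC| ∈ {6}
|AC| ∈ [8, 20]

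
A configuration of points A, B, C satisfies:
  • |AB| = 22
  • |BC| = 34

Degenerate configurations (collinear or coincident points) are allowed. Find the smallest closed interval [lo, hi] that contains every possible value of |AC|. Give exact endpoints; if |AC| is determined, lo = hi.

|AB| ∈ {22}
|BC| ∈ {34}
|AC| ∈ [12, 56]

|AC| ∈ [12, 56]  (≈ [12.0000, 56.0000])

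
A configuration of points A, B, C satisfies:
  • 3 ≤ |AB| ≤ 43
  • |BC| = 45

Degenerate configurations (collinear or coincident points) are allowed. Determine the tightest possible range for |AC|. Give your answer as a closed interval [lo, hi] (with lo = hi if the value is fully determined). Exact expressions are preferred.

|AB| ∈ [3, 43]
|BC| ∈ {45}
|AC| ∈ [2, 88]

|AC| ∈ [2, 88]  (≈ [2.0000, 88.0000])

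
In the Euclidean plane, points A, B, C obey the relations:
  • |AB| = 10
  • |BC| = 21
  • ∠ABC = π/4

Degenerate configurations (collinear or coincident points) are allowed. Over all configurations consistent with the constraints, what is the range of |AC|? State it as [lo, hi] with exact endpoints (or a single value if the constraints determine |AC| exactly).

|AB| ∈ {10}
|BC| ∈ {21}
|AC| ∈ {√(541 - 210·√(2))}

|AC| = √(541 - 210·√(2))  (≈ 15.6210)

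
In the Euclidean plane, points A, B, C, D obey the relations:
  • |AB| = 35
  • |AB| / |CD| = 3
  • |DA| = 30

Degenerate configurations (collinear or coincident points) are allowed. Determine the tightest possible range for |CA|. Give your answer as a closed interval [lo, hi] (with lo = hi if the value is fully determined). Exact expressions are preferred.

|AB| ∈ {35}
|AD| ∈ {30}
|CD| ∈ {35/3}
|BD| ∈ [5, 65]
|AC| ∈ [55/3, 125/3]
|BC| ∈ [0, 230/3]

|CA| ∈ [55/3, 125/3]  (≈ [18.3333, 41.6667])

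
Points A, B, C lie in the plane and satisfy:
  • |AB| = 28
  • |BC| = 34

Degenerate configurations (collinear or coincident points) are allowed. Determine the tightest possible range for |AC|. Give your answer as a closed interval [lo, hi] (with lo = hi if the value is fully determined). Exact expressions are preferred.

|AB| ∈ {28}
|BC| ∈ {34}
|AC| ∈ [6, 62]

|AC| ∈ [6, 62]  (≈ [6.0000, 62.0000])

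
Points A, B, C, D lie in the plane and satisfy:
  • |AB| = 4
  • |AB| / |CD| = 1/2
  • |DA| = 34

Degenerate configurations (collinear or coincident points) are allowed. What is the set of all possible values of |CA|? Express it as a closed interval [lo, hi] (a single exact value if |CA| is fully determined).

|CA| ∈ [26, 42]  (≈ [26.0000, 42.0000])

|AB| ∈ {4}
|AD| ∈ {34}
|CD| ∈ {8}
|BD| ∈ [30, 38]
|AC| ∈ [26, 42]
|BC| ∈ [22, 46]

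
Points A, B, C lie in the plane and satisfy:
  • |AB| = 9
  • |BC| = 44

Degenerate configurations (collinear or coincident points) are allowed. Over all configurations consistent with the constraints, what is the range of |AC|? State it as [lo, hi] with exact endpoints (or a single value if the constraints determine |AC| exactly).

|AC| ∈ [35, 53]  (≈ [35.0000, 53.0000])

|AB| ∈ {9}
|BC| ∈ {44}
|AC| ∈ [35, 53]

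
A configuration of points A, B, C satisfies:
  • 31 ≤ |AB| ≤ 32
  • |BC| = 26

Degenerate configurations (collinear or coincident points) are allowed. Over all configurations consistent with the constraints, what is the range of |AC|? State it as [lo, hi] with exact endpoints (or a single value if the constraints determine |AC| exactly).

|AB| ∈ [31, 32]
|BC| ∈ {26}
|AC| ∈ [5, 58]

|AC| ∈ [5, 58]  (≈ [5.0000, 58.0000])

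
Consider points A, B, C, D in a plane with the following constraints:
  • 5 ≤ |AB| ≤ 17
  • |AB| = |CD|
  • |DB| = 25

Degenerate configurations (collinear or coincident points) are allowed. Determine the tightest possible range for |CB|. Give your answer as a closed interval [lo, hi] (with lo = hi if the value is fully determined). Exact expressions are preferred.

|AB| ∈ [5, 17]
|BD| ∈ {25}
|CD| ∈ [5, 17]
|AD| ∈ [8, 42]
|BC| ∈ [8, 42]
|AC| ∈ [0, 59]

|CB| ∈ [8, 42]  (≈ [8.0000, 42.0000])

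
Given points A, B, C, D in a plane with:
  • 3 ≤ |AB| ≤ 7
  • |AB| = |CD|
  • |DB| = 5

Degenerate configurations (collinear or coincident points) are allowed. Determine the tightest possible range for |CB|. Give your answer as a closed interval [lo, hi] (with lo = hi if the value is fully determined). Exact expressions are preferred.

|CB| ∈ [0, 12]  (≈ [0.0000, 12.0000])

|AB| ∈ [3, 7]
|BD| ∈ {5}
|CD| ∈ [3, 7]
|AD| ∈ [0, 12]
|BC| ∈ [0, 12]
|AC| ∈ [0, 19]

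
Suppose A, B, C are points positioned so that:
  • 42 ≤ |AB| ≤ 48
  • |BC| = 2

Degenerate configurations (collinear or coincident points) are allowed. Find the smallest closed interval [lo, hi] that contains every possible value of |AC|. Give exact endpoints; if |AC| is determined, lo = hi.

|AB| ∈ [42, 48]
|BC| ∈ {2}
|AC| ∈ [40, 50]

|AC| ∈ [40, 50]  (≈ [40.0000, 50.0000])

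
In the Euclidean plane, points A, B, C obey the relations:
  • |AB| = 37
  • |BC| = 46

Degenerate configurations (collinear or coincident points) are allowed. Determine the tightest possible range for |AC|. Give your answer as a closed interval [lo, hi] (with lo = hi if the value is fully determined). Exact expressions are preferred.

|AB| ∈ {37}
|BC| ∈ {46}
|AC| ∈ [9, 83]

|AC| ∈ [9, 83]  (≈ [9.0000, 83.0000])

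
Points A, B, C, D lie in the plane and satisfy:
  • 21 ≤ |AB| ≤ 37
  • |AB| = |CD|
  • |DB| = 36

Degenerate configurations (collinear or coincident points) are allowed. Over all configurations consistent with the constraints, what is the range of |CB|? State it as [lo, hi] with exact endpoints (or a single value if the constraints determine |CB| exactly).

|AB| ∈ [21, 37]
|BD| ∈ {36}
|CD| ∈ [21, 37]
|AD| ∈ [0, 73]
|BC| ∈ [0, 73]
|AC| ∈ [0, 110]

|CB| ∈ [0, 73]  (≈ [0.0000, 73.0000])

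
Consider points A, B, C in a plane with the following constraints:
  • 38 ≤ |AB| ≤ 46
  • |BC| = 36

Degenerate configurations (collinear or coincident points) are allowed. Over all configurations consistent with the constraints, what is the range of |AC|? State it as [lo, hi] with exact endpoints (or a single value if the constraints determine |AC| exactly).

|AC| ∈ [2, 82]  (≈ [2.0000, 82.0000])

|AB| ∈ [38, 46]
|BC| ∈ {36}
|AC| ∈ [2, 82]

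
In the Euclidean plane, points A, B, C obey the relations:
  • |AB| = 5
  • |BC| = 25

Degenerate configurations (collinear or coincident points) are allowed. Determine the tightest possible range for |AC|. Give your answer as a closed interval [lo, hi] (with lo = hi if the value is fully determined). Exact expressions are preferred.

|AC| ∈ [20, 30]  (≈ [20.0000, 30.0000])

|AB| ∈ {5}
|BC| ∈ {25}
|AC| ∈ [20, 30]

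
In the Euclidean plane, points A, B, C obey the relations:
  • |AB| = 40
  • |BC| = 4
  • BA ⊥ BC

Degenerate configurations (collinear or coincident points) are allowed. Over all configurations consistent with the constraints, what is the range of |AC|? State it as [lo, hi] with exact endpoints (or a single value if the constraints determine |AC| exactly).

|AC| = 4·√(101)  (≈ 40.1995)

|AB| ∈ {40}
|BC| ∈ {4}
|AC| ∈ {4·√(101)}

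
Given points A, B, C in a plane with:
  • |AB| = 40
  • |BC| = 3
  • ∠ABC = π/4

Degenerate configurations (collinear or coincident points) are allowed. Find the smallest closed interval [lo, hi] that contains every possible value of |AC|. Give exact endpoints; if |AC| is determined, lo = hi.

|AC| = √(1609 - 120·√(2))  (≈ 37.9380)

|AB| ∈ {40}
|BC| ∈ {3}
|AC| ∈ {√(1609 - 120·√(2))}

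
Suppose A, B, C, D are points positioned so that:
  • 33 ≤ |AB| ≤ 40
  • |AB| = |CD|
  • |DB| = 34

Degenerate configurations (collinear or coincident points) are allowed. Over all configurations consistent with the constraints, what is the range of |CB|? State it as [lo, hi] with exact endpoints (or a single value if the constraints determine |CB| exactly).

|AB| ∈ [33, 40]
|BD| ∈ {34}
|CD| ∈ [33, 40]
|AD| ∈ [0, 74]
|BC| ∈ [0, 74]
|AC| ∈ [0, 114]

|CB| ∈ [0, 74]  (≈ [0.0000, 74.0000])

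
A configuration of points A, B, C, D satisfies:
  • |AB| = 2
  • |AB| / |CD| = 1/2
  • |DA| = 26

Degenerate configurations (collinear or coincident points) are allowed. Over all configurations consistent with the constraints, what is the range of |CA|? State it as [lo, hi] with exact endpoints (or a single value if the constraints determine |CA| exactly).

|CA| ∈ [22, 30]  (≈ [22.0000, 30.0000])

|AB| ∈ {2}
|AD| ∈ {26}
|CD| ∈ {4}
|BD| ∈ [24, 28]
|AC| ∈ [22, 30]
|BC| ∈ [20, 32]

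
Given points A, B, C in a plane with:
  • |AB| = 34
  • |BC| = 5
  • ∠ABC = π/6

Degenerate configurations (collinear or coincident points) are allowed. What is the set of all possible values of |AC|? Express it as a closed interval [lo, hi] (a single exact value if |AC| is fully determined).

|AC| = √(1181 - 170·√(3))  (≈ 29.7750)

|AB| ∈ {34}
|BC| ∈ {5}
|AC| ∈ {√(1181 - 170·√(3))}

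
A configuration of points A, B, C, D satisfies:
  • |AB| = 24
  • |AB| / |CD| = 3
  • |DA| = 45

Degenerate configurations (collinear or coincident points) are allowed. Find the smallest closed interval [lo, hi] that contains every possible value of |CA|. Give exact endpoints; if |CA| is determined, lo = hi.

|CA| ∈ [37, 53]  (≈ [37.0000, 53.0000])

|AB| ∈ {24}
|AD| ∈ {45}
|CD| ∈ {8}
|BD| ∈ [21, 69]
|AC| ∈ [37, 53]
|BC| ∈ [13, 77]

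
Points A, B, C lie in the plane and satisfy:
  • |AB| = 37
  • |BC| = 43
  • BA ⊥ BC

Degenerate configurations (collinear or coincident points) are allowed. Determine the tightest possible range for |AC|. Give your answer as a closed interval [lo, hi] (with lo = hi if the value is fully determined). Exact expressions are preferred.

|AB| ∈ {37}
|BC| ∈ {43}
|AC| ∈ {√(3218)}

|AC| = √(3218)  (≈ 56.7274)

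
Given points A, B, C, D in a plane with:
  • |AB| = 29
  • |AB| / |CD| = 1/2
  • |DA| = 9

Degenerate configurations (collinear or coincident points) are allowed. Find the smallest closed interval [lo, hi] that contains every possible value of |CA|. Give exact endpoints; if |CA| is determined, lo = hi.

|AB| ∈ {29}
|AD| ∈ {9}
|CD| ∈ {58}
|BD| ∈ [20, 38]
|AC| ∈ [49, 67]
|BC| ∈ [20, 96]

|CA| ∈ [49, 67]  (≈ [49.0000, 67.0000])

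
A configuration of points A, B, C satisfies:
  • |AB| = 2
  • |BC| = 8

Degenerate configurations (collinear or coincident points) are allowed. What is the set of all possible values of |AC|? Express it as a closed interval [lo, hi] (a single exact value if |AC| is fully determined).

|AC| ∈ [6, 10]  (≈ [6.0000, 10.0000])

|AB| ∈ {2}
|BC| ∈ {8}
|AC| ∈ [6, 10]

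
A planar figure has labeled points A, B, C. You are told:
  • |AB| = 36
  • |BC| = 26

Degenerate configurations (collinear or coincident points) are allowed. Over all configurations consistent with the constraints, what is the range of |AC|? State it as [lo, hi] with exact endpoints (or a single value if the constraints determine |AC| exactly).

|AC| ∈ [10, 62]  (≈ [10.0000, 62.0000])

|AB| ∈ {36}
|BC| ∈ {26}
|AC| ∈ [10, 62]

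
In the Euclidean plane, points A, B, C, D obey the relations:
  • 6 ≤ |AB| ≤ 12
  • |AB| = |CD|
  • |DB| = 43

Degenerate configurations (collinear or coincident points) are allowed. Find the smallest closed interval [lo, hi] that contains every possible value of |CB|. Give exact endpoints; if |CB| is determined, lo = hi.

|AB| ∈ [6, 12]
|BD| ∈ {43}
|CD| ∈ [6, 12]
|AD| ∈ [31, 55]
|BC| ∈ [31, 55]
|AC| ∈ [19, 67]

|CB| ∈ [31, 55]  (≈ [31.0000, 55.0000])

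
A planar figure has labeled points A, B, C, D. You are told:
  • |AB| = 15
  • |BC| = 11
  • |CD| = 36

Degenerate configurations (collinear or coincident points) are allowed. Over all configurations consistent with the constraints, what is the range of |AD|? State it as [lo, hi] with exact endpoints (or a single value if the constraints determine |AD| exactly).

|AD| ∈ [10, 62]  (≈ [10.0000, 62.0000])

|AB| ∈ {15}
|BC| ∈ {11}
|CD| ∈ {36}
|AC| ∈ [4, 26]
|BD| ∈ [25, 47]
|AD| ∈ [10, 62]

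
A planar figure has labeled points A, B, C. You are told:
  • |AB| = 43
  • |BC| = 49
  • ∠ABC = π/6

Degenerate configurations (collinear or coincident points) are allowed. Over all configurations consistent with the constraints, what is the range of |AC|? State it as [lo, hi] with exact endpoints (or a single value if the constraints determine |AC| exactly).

|AB| ∈ {43}
|BC| ∈ {49}
|AC| ∈ {√(4250 - 2107·√(3))}

|AC| = √(4250 - 2107·√(3))  (≈ 24.5065)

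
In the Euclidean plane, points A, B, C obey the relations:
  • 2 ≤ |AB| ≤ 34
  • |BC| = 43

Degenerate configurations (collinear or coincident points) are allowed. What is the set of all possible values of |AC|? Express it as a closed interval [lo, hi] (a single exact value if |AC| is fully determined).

|AB| ∈ [2, 34]
|BC| ∈ {43}
|AC| ∈ [9, 77]

|AC| ∈ [9, 77]  (≈ [9.0000, 77.0000])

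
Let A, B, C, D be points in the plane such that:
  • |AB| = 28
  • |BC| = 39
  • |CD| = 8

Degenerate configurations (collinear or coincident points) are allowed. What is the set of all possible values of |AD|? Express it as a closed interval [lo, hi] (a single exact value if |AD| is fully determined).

|AB| ∈ {28}
|BC| ∈ {39}
|CD| ∈ {8}
|AC| ∈ [11, 67]
|BD| ∈ [31, 47]
|AD| ∈ [3, 75]

|AD| ∈ [3, 75]  (≈ [3.0000, 75.0000])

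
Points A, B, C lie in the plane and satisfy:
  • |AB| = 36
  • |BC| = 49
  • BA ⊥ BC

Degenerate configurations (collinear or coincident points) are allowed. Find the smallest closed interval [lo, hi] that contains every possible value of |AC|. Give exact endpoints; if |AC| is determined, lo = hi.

|AC| = √(3697)  (≈ 60.8030)

|AB| ∈ {36}
|BC| ∈ {49}
|AC| ∈ {√(3697)}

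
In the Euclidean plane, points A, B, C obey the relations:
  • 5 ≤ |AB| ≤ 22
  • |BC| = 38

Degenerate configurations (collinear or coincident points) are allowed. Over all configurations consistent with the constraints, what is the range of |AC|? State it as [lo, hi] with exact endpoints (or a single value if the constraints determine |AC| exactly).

|AC| ∈ [16, 60]  (≈ [16.0000, 60.0000])

|AB| ∈ [5, 22]
|BC| ∈ {38}
|AC| ∈ [16, 60]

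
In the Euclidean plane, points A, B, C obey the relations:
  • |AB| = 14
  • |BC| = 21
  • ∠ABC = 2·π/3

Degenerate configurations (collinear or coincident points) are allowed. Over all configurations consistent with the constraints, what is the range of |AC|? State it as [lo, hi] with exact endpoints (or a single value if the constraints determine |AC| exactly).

|AC| = 7·√(19)  (≈ 30.5123)

|AB| ∈ {14}
|BC| ∈ {21}
|AC| ∈ {7·√(19)}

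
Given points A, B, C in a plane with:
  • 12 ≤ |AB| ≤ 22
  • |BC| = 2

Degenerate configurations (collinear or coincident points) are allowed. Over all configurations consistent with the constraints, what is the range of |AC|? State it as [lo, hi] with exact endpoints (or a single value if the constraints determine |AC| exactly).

|AB| ∈ [12, 22]
|BC| ∈ {2}
|AC| ∈ [10, 24]

|AC| ∈ [10, 24]  (≈ [10.0000, 24.0000])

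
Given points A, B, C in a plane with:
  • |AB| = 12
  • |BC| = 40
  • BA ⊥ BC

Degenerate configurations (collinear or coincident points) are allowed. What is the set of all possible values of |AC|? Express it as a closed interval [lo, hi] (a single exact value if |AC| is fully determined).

|AC| = 4·√(109)  (≈ 41.7612)

|AB| ∈ {12}
|BC| ∈ {40}
|AC| ∈ {4·√(109)}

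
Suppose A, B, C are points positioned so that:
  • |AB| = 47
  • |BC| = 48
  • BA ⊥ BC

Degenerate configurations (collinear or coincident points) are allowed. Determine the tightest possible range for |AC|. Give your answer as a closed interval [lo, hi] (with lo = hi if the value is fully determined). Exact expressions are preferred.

|AC| = √(4513)  (≈ 67.1789)

|AB| ∈ {47}
|BC| ∈ {48}
|AC| ∈ {√(4513)}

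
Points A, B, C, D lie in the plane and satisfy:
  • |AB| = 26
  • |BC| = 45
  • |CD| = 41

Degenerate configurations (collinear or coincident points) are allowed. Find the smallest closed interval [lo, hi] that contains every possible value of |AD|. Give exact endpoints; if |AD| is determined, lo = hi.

|AB| ∈ {26}
|BC| ∈ {45}
|CD| ∈ {41}
|AC| ∈ [19, 71]
|BD| ∈ [4, 86]
|AD| ∈ [0, 112]

|AD| ∈ [0, 112]  (≈ [0.0000, 112.0000])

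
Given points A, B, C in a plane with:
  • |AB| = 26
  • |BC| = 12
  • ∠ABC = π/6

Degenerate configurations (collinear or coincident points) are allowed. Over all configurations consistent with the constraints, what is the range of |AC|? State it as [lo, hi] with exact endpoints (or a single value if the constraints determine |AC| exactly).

|AB| ∈ {26}
|BC| ∈ {12}
|AC| ∈ {2·√(205 - 78·√(3))}

|AC| = 2·√(205 - 78·√(3))  (≈ 16.7212)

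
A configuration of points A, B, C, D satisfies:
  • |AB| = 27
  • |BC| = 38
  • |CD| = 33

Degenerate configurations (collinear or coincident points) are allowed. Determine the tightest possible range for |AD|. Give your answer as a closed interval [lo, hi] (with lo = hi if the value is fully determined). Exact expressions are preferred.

|AD| ∈ [0, 98]  (≈ [0.0000, 98.0000])

|AB| ∈ {27}
|BC| ∈ {38}
|CD| ∈ {33}
|AC| ∈ [11, 65]
|BD| ∈ [5, 71]
|AD| ∈ [0, 98]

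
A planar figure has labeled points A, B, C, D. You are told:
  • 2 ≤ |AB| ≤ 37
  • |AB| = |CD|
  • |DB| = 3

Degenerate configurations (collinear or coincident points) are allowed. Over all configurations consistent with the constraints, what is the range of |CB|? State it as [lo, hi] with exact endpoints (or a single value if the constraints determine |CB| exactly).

|CB| ∈ [0, 40]  (≈ [0.0000, 40.0000])

|AB| ∈ [2, 37]
|BD| ∈ {3}
|CD| ∈ [2, 37]
|AD| ∈ [0, 40]
|BC| ∈ [0, 40]
|AC| ∈ [0, 77]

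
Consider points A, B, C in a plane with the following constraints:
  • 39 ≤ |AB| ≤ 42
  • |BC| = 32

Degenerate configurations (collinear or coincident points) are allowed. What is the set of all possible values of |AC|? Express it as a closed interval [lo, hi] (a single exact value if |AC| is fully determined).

|AB| ∈ [39, 42]
|BC| ∈ {32}
|AC| ∈ [7, 74]

|AC| ∈ [7, 74]  (≈ [7.0000, 74.0000])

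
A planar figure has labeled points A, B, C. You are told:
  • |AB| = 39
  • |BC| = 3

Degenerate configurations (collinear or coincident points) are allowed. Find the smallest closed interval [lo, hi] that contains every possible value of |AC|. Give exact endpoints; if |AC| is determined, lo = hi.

|AB| ∈ {39}
|BC| ∈ {3}
|AC| ∈ [36, 42]

|AC| ∈ [36, 42]  (≈ [36.0000, 42.0000])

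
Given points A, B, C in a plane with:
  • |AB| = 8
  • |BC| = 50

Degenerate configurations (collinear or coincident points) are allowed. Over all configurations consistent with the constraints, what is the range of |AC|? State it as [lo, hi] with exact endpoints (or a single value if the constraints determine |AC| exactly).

|AB| ∈ {8}
|BC| ∈ {50}
|AC| ∈ [42, 58]

|AC| ∈ [42, 58]  (≈ [42.0000, 58.0000])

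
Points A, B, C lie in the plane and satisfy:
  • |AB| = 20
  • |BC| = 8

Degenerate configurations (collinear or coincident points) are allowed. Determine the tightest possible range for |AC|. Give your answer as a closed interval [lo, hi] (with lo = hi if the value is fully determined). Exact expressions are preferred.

|AB| ∈ {20}
|BC| ∈ {8}
|AC| ∈ [12, 28]

|AC| ∈ [12, 28]  (≈ [12.0000, 28.0000])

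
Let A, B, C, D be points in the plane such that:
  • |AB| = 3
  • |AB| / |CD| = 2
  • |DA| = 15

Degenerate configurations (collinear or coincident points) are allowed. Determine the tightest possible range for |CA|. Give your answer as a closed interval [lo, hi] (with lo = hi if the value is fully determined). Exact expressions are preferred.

|AB| ∈ {3}
|AD| ∈ {15}
|CD| ∈ {3/2}
|BD| ∈ [12, 18]
|AC| ∈ [27/2, 33/2]
|BC| ∈ [21/2, 39/2]

|CA| ∈ [27/2, 33/2]  (≈ [13.5000, 16.5000])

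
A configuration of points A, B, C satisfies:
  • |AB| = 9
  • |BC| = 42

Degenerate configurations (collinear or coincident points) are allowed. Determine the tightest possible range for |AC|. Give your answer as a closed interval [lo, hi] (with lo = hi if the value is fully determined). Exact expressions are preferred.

|AB| ∈ {9}
|BC| ∈ {42}
|AC| ∈ [33, 51]

|AC| ∈ [33, 51]  (≈ [33.0000, 51.0000])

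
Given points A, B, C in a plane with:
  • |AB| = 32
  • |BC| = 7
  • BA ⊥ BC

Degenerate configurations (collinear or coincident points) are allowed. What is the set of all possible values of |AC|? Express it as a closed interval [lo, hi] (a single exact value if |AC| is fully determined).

|AC| = √(1073)  (≈ 32.7567)

|AB| ∈ {32}
|BC| ∈ {7}
|AC| ∈ {√(1073)}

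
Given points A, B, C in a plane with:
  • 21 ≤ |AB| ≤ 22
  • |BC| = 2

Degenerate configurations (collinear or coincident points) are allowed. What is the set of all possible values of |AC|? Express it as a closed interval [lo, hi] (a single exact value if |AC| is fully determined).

|AC| ∈ [19, 24]  (≈ [19.0000, 24.0000])

|AB| ∈ [21, 22]
|BC| ∈ {2}
|AC| ∈ [19, 24]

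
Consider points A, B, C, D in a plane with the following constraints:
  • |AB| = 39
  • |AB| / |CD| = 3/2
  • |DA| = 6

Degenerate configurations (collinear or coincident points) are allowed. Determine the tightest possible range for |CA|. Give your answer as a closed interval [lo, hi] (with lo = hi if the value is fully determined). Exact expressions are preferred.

|CA| ∈ [20, 32]  (≈ [20.0000, 32.0000])

|AB| ∈ {39}
|AD| ∈ {6}
|CD| ∈ {26}
|BD| ∈ [33, 45]
|AC| ∈ [20, 32]
|BC| ∈ [7, 71]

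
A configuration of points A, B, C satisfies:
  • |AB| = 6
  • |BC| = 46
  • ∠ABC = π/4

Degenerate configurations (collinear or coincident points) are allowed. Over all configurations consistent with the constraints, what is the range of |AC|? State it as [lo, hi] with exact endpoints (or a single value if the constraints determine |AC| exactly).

|AC| = 2·√(538 - 69·√(2))  (≈ 41.9723)

|AB| ∈ {6}
|BC| ∈ {46}
|AC| ∈ {2·√(538 - 69·√(2))}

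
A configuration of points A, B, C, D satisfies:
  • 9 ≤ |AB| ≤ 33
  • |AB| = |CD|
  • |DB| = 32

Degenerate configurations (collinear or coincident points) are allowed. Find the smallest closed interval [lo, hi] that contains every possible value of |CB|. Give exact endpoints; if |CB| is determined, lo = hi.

|AB| ∈ [9, 33]
|BD| ∈ {32}
|CD| ∈ [9, 33]
|AD| ∈ [0, 65]
|BC| ∈ [0, 65]
|AC| ∈ [0, 98]

|CB| ∈ [0, 65]  (≈ [0.0000, 65.0000])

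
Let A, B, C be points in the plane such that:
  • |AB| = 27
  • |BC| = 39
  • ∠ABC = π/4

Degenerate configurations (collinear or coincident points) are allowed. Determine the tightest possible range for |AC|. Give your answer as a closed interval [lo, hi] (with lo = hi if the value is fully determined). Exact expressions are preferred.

|AC| = 3·√(250 - 117·√(2))  (≈ 27.5832)

|AB| ∈ {27}
|BC| ∈ {39}
|AC| ∈ {3·√(250 - 117·√(2))}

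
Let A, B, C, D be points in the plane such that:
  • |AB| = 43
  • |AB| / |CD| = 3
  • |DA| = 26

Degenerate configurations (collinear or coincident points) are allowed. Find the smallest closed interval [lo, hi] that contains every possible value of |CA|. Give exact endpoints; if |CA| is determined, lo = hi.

|AB| ∈ {43}
|AD| ∈ {26}
|CD| ∈ {43/3}
|BD| ∈ [17, 69]
|AC| ∈ [35/3, 121/3]
|BC| ∈ [8/3, 250/3]

|CA| ∈ [35/3, 121/3]  (≈ [11.6667, 40.3333])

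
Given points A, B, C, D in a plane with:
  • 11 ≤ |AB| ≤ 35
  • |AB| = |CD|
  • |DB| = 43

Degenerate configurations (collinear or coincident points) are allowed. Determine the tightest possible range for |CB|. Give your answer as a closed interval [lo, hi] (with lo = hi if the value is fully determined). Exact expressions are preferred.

|CB| ∈ [8, 78]  (≈ [8.0000, 78.0000])

|AB| ∈ [11, 35]
|BD| ∈ {43}
|CD| ∈ [11, 35]
|AD| ∈ [8, 78]
|BC| ∈ [8, 78]
|AC| ∈ [0, 113]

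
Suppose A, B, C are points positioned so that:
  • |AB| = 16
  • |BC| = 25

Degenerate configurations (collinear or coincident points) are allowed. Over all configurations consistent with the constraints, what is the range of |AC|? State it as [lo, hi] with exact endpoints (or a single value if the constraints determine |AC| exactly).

|AB| ∈ {16}
|BC| ∈ {25}
|AC| ∈ [9, 41]

|AC| ∈ [9, 41]  (≈ [9.0000, 41.0000])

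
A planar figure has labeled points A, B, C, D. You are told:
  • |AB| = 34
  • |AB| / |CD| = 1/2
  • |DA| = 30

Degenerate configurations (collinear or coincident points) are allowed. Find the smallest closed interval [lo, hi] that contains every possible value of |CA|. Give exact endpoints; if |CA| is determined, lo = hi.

|AB| ∈ {34}
|AD| ∈ {30}
|CD| ∈ {68}
|BD| ∈ [4, 64]
|AC| ∈ [38, 98]
|BC| ∈ [4, 132]

|CA| ∈ [38, 98]  (≈ [38.0000, 98.0000])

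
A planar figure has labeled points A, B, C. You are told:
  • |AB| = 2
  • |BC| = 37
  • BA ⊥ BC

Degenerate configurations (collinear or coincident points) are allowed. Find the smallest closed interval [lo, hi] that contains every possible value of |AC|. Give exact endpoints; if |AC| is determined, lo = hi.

|AC| = √(1373)  (≈ 37.0540)

|AB| ∈ {2}
|BC| ∈ {37}
|AC| ∈ {√(1373)}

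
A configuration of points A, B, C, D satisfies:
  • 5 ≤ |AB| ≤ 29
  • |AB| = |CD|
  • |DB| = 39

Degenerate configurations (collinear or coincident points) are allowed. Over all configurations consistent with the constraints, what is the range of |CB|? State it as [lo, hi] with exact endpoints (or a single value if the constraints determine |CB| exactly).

|CB| ∈ [10, 68]  (≈ [10.0000, 68.0000])

|AB| ∈ [5, 29]
|BD| ∈ {39}
|CD| ∈ [5, 29]
|AD| ∈ [10, 68]
|BC| ∈ [10, 68]
|AC| ∈ [0, 97]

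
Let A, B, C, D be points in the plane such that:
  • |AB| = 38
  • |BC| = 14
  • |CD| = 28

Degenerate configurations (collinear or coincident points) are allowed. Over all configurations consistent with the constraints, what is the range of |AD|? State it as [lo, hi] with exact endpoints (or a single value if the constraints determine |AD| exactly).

|AD| ∈ [0, 80]  (≈ [0.0000, 80.0000])

|AB| ∈ {38}
|BC| ∈ {14}
|CD| ∈ {28}
|AC| ∈ [24, 52]
|BD| ∈ [14, 42]
|AD| ∈ [0, 80]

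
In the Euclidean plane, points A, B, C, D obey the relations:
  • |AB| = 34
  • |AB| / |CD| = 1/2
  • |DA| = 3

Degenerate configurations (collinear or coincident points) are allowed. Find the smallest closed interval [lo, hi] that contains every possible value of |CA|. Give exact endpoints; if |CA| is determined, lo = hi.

|CA| ∈ [65, 71]  (≈ [65.0000, 71.0000])

|AB| ∈ {34}
|AD| ∈ {3}
|CD| ∈ {68}
|BD| ∈ [31, 37]
|AC| ∈ [65, 71]
|BC| ∈ [31, 105]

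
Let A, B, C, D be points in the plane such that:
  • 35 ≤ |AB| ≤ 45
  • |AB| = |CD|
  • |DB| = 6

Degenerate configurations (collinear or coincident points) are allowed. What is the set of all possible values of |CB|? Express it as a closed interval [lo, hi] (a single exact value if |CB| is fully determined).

|CB| ∈ [29, 51]  (≈ [29.0000, 51.0000])

|AB| ∈ [35, 45]
|BD| ∈ {6}
|CD| ∈ [35, 45]
|AD| ∈ [29, 51]
|BC| ∈ [29, 51]
|AC| ∈ [0, 96]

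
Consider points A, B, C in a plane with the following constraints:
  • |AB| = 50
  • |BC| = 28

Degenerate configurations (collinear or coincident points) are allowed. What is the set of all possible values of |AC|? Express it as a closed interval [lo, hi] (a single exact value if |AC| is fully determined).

|AC| ∈ [22, 78]  (≈ [22.0000, 78.0000])

|AB| ∈ {50}
|BC| ∈ {28}
|AC| ∈ [22, 78]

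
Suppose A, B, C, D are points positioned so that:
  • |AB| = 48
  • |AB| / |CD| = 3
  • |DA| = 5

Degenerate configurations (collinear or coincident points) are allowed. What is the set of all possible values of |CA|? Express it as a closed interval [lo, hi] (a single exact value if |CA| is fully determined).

|AB| ∈ {48}
|AD| ∈ {5}
|CD| ∈ {16}
|BD| ∈ [43, 53]
|AC| ∈ [11, 21]
|BC| ∈ [27, 69]

|CA| ∈ [11, 21]  (≈ [11.0000, 21.0000])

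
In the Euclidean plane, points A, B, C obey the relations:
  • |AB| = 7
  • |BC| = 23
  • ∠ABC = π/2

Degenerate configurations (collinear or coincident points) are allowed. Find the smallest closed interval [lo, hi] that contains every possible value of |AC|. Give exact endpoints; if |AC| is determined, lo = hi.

|AC| = 17·√(2)  (≈ 24.0416)

|AB| ∈ {7}
|BC| ∈ {23}
|AC| ∈ {17·√(2)}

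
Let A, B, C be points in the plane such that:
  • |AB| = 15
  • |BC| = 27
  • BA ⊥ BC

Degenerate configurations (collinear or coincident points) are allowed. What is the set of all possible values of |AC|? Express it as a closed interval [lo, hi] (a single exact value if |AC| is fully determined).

|AB| ∈ {15}
|BC| ∈ {27}
|AC| ∈ {3·√(106)}

|AC| = 3·√(106)  (≈ 30.8869)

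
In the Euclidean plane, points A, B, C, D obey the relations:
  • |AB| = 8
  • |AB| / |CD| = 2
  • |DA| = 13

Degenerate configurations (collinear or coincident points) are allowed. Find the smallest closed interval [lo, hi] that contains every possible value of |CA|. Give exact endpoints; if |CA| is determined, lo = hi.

|CA| ∈ [9, 17]  (≈ [9.0000, 17.0000])

|AB| ∈ {8}
|AD| ∈ {13}
|CD| ∈ {4}
|BD| ∈ [5, 21]
|AC| ∈ [9, 17]
|BC| ∈ [1, 25]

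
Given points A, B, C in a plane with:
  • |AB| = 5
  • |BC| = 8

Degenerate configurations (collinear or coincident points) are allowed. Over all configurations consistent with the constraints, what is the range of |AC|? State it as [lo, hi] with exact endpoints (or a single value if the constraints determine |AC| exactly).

|AC| ∈ [3, 13]  (≈ [3.0000, 13.0000])

|AB| ∈ {5}
|BC| ∈ {8}
|AC| ∈ [3, 13]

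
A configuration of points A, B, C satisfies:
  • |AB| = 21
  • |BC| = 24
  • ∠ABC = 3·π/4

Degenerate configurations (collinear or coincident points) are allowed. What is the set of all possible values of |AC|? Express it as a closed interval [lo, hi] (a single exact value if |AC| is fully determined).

|AB| ∈ {21}
|BC| ∈ {24}
|AC| ∈ {3·√(56·√(2) + 113)}

|AC| = 3·√(56·√(2) + 113)  (≈ 41.5904)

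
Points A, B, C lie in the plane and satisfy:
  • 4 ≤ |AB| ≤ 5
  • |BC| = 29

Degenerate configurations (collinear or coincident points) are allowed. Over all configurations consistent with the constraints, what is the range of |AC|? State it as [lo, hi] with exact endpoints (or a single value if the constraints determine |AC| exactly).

|AC| ∈ [24, 34]  (≈ [24.0000, 34.0000])

|AB| ∈ [4, 5]
|BC| ∈ {29}
|AC| ∈ [24, 34]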